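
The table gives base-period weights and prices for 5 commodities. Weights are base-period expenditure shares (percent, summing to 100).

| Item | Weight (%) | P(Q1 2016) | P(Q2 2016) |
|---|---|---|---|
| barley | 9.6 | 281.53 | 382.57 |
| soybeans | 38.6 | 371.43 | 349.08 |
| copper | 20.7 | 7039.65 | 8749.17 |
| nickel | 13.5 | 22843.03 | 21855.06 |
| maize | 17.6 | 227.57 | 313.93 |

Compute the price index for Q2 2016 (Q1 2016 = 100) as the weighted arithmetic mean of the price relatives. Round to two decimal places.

barley: 9.6 × (382.57/281.53) = 9.6 × 1.358896 = 13.0454
soybeans: 38.6 × (349.08/371.43) = 38.6 × 0.939827 = 36.2773
copper: 20.7 × (8749.17/7039.65) = 20.7 × 1.242842 = 25.7268
nickel: 13.5 × (21855.06/22843.03) = 13.5 × 0.956750 = 12.9161
maize: 17.6 × (313.93/227.57) = 17.6 × 1.379488 = 24.2790
Index = Σ wᵢ·(p₁ᵢ/p₀ᵢ) = 13.0454 + 36.2773 + 25.7268 + 12.9161 + 24.2790 = 112.2447

112.24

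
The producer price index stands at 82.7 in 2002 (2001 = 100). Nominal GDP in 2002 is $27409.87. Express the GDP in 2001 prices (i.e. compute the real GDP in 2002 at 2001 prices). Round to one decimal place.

33143.7

Real = Nominal ÷ (Index/100) = 27409.87 ÷ (82.7/100)
     = 27409.87 ÷ 0.827 = 33143.7364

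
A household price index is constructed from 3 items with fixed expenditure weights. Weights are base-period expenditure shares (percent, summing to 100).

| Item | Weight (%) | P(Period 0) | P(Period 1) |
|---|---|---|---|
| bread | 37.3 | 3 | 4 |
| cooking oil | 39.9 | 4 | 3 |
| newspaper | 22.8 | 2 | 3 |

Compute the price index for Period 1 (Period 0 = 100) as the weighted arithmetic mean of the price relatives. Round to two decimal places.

bread: 37.3 × (4/3) = 37.3 × 1.333333 = 49.7333
cooking oil: 39.9 × (3/4) = 39.9 × 0.750000 = 29.9250
newspaper: 22.8 × (3/2) = 22.8 × 1.500000 = 34.2000
Index = Σ wᵢ·(p₁ᵢ/p₀ᵢ) = 49.7333 + 29.9250 + 34.2000 = 113.8583

113.86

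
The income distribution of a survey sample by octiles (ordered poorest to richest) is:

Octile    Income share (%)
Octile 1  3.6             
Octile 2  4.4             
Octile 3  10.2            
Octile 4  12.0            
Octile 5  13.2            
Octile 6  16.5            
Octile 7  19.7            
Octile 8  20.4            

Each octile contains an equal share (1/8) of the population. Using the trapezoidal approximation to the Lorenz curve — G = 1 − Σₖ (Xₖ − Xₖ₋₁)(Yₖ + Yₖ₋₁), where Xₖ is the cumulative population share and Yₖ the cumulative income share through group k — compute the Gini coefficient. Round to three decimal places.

0.268

Cumulative income shares Yₖ: 0.0360, 0.0800, 0.1820, 0.3020, 0.4340, 0.5990, 0.7960, 1.0000
Σ (Xₖ−Xₖ₋₁)(Yₖ+Yₖ₋₁) = (1/8)(0.0360+0.0000) + (1/8)(0.0800+0.0360) + (1/8)(0.1820+0.0800) + (1/8)(0.3020+0.1820) + (1/8)(0.4340+0.3020) + (1/8)(0.5990+0.4340) + (1/8)(0.7960+0.5990) + (1/8)(1.0000+0.7960)
  = 0.0045 + 0.0145 + 0.0328 + 0.0605 + 0.0920 + 0.1291 + 0.1744 + 0.2245 = 0.7322
G = 1 − 0.7322 = 0.2678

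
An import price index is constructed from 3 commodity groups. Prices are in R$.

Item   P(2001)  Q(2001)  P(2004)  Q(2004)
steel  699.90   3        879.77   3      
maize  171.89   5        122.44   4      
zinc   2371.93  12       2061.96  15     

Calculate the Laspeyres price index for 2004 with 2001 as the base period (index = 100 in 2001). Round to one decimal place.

89.1

Laspeyres price index uses base-period quantities as weights.
ΣP(2004)·Q(2001) = 879.77×3 + 122.44×5 + 2061.96×12 = 2639.31 + 612.2 + 24743.52 = 27995.03
ΣP(2001)·Q(2001) = 699.90×3 + 171.89×5 + 2371.93×12 = 2099.7 + 859.45 + 28463.16 = 31422.31
Index = 27995.03 / 31422.31 × 100 = 89.0928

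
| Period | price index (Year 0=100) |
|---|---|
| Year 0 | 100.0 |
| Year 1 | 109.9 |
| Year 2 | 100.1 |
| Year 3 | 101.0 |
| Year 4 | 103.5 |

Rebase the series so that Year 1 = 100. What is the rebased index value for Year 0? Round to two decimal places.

90.99

Rebased(Year 0) = 100.0 / 109.9 × 100 = 90.9918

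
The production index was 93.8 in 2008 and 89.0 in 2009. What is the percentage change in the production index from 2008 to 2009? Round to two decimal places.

Change = (89.0 − 93.8) / 93.8 × 100
       = -4.8 / 93.8 × 100 = -5.1173%

-5.12%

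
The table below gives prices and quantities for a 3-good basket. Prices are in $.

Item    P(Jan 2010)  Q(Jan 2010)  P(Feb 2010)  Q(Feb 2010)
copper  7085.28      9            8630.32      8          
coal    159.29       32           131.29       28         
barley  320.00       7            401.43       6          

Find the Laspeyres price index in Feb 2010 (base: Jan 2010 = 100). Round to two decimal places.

Laspeyres price index uses base-period quantities as weights.
ΣP(Feb 2010)·Q(Jan 2010) = 8630.32×9 + 131.29×32 + 401.43×7 = 77672.88 + 4201.28 + 2810.01 = 84684.17
ΣP(Jan 2010)·Q(Jan 2010) = 7085.28×9 + 159.29×32 + 320.00×7 = 63767.52 + 5097.28 + 2240 = 71104.8
Index = 84684.17 / 71104.8 × 100 = 119.0977

119.10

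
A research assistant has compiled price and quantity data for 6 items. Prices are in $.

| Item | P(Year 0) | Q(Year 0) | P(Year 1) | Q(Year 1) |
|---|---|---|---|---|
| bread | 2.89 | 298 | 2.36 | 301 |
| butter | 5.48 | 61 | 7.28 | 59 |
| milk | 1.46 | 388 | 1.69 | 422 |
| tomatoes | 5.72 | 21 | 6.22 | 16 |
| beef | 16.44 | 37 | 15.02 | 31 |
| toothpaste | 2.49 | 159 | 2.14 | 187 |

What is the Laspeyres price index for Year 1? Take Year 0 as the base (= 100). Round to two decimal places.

Laspeyres price index uses base-period quantities as weights.
ΣP(Year 1)·Q(Year 0) = 2.36×298 + 7.28×61 + 1.69×388 + 6.22×21 + 15.02×37 + 2.14×159 = 703.28 + 444.08 + 655.72 + 130.62 + 555.74 + 340.26 = 2829.7
ΣP(Year 0)·Q(Year 0) = 2.89×298 + 5.48×61 + 1.46×388 + 5.72×21 + 16.44×37 + 2.49×159 = 861.22 + 334.28 + 566.48 + 120.12 + 608.28 + 395.91 = 2886.29
Index = 2829.7 / 2886.29 × 100 = 98.0394

98.04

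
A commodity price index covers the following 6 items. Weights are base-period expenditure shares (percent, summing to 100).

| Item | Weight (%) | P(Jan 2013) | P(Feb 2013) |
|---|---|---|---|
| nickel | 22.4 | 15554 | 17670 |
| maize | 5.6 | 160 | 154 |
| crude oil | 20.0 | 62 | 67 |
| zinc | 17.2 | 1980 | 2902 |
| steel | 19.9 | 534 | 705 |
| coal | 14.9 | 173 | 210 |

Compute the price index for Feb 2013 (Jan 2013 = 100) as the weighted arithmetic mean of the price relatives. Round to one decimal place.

122.0

nickel: 22.4 × (17670/15554) = 22.4 × 1.136042 = 25.4473
maize: 5.6 × (154/160) = 5.6 × 0.962500 = 5.3900
crude oil: 20.0 × (67/62) = 20.0 × 1.080645 = 21.6129
zinc: 17.2 × (2902/1980) = 17.2 × 1.465657 = 25.2093
steel: 19.9 × (705/534) = 19.9 × 1.320225 = 26.2725
coal: 14.9 × (210/173) = 14.9 × 1.213873 = 18.0867
Index = Σ wᵢ·(p₁ᵢ/p₀ᵢ) = 25.4473 + 5.3900 + 21.6129 + 25.2093 + 26.2725 + 18.0867 = 122.0187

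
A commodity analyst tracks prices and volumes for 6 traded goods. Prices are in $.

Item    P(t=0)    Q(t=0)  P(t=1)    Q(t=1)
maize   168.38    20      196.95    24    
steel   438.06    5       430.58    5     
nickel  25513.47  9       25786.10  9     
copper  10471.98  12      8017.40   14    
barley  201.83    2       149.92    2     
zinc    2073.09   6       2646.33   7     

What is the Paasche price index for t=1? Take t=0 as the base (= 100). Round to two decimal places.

93.12

Paasche price index uses current-period quantities as weights.
ΣP(t=1)·Q(t=1) = 196.95×24 + 430.58×5 + 25786.10×9 + 8017.40×14 + 149.92×2 + 2646.33×7 = 4726.8 + 2152.9 + 232074.9 + 112243.6 + 299.84 + 18524.31 = 370022.35
ΣP(t=0)·Q(t=1) = 168.38×24 + 438.06×5 + 25513.47×9 + 10471.98×14 + 201.83×2 + 2073.09×7 = 4041.12 + 2190.3 + 229621.23 + 146607.72 + 403.66 + 14511.63 = 397375.66
Index = 370022.35 / 397375.66 × 100 = 93.1165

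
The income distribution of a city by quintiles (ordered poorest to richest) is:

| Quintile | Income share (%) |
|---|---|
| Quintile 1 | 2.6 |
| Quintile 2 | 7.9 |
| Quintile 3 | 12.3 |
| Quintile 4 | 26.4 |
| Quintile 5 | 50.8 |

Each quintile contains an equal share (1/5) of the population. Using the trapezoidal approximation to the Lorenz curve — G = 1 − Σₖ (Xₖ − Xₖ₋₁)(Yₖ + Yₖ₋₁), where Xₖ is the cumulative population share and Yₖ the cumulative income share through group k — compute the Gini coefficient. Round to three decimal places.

0.460

Cumulative income shares Yₖ: 0.0260, 0.1050, 0.2280, 0.4920, 1.0000
Σ (Xₖ−Xₖ₋₁)(Yₖ+Yₖ₋₁) = (1/5)(0.0260+0.0000) + (1/5)(0.1050+0.0260) + (1/5)(0.2280+0.1050) + (1/5)(0.4920+0.2280) + (1/5)(1.0000+0.4920)
  = 0.0052 + 0.0262 + 0.0666 + 0.1440 + 0.2984 = 0.5404
G = 1 − 0.5404 = 0.4596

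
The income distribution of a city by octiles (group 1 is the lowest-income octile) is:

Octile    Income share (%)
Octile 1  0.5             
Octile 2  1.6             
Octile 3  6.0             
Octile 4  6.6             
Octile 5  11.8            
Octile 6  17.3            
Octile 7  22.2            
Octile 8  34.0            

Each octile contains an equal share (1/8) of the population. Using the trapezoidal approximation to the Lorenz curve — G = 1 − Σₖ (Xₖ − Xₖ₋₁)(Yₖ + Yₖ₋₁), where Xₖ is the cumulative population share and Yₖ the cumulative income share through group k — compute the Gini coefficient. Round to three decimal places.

0.471

Cumulative income shares Yₖ: 0.0050, 0.0210, 0.0810, 0.1470, 0.2650, 0.4380, 0.6600, 1.0000
Σ (Xₖ−Xₖ₋₁)(Yₖ+Yₖ₋₁) = (1/8)(0.0050+0.0000) + (1/8)(0.0210+0.0050) + (1/8)(0.0810+0.0210) + (1/8)(0.1470+0.0810) + (1/8)(0.2650+0.1470) + (1/8)(0.4380+0.2650) + (1/8)(0.6600+0.4380) + (1/8)(1.0000+0.6600)
  = 0.0006 + 0.0033 + 0.0128 + 0.0285 + 0.0515 + 0.0879 + 0.1373 + 0.2075 = 0.5292
G = 1 − 0.5292 = 0.4708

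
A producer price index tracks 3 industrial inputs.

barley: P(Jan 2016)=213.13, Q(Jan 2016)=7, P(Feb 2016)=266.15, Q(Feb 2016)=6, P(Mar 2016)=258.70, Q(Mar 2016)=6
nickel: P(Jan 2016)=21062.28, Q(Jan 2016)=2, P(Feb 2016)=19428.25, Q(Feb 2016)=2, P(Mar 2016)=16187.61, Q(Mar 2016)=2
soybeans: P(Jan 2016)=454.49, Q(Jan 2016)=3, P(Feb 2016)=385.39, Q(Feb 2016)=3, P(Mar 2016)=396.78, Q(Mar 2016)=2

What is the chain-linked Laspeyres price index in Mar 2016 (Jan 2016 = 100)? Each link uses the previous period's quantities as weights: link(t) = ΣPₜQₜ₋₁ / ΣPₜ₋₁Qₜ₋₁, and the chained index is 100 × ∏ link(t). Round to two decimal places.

78.57

Link Jan 2016→Feb 2016:
ΣP(Feb 2016)Q(Jan 2016) = 266.15×7 + 19428.25×2 + 385.39×3 = 1863.05 + 38856.5 + 1156.17 = 41875.72
ΣP(Jan 2016)Q(Jan 2016) = 213.13×7 + 21062.28×2 + 454.49×3 = 1491.91 + 42124.56 + 1363.47 = 44979.94
link = 41875.72/44979.94 = 0.930987
Link Feb 2016→Mar 2016:
ΣP(Mar 2016)Q(Feb 2016) = 258.70×6 + 16187.61×2 + 396.78×3 = 1552.2 + 32375.22 + 1190.34 = 35117.76
ΣP(Feb 2016)Q(Feb 2016) = 266.15×6 + 19428.25×2 + 385.39×3 = 1596.9 + 38856.5 + 1156.17 = 41609.57
link = 35117.76/41609.57 = 0.843983
Chained index = 100 × 0.930987 × 0.843983 = 78.5737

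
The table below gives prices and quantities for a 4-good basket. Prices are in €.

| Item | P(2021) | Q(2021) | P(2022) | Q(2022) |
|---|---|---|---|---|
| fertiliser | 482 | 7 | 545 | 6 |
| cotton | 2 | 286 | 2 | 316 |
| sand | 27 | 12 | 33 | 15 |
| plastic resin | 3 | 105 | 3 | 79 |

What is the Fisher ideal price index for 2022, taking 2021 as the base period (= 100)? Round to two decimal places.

111.21

Laspeyres component (base-period weights):
ΣP(2022)Q(2021) = 545×7 + 2×286 + 33×12 + 3×105 = 3815 + 572 + 396 + 315 = 5098
ΣP(2021)Q(2021) = 482×7 + 2×286 + 27×12 + 3×105 = 3374 + 572 + 324 + 315 = 4585
L = 5098 / 4585 × 100 = 111.1887
Paasche component (current-period weights):
ΣP(2022)Q(2022) = 545×6 + 2×316 + 33×15 + 3×79 = 3270 + 632 + 495 + 237 = 4634
ΣP(2021)Q(2022) = 482×6 + 2×316 + 27×15 + 3×79 = 2892 + 632 + 405 + 237 = 4166
P = 4634 / 4166 × 100 = 111.2338
Fisher = √(L × P) = √(111.1887 × 111.2338) = 111.2112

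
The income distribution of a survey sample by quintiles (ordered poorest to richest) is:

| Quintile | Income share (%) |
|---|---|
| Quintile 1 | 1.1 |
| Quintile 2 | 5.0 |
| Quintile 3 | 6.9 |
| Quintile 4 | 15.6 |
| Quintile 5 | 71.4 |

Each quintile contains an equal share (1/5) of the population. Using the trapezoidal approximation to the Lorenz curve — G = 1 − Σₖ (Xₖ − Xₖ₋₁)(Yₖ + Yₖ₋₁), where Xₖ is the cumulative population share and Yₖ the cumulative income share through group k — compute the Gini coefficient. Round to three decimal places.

0.605

Cumulative income shares Yₖ: 0.0110, 0.0610, 0.1300, 0.2860, 1.0000
Σ (Xₖ−Xₖ₋₁)(Yₖ+Yₖ₋₁) = (1/5)(0.0110+0.0000) + (1/5)(0.0610+0.0110) + (1/5)(0.1300+0.0610) + (1/5)(0.2860+0.1300) + (1/5)(1.0000+0.2860)
  = 0.0022 + 0.0144 + 0.0382 + 0.0832 + 0.2572 = 0.3952
G = 1 − 0.3952 = 0.6048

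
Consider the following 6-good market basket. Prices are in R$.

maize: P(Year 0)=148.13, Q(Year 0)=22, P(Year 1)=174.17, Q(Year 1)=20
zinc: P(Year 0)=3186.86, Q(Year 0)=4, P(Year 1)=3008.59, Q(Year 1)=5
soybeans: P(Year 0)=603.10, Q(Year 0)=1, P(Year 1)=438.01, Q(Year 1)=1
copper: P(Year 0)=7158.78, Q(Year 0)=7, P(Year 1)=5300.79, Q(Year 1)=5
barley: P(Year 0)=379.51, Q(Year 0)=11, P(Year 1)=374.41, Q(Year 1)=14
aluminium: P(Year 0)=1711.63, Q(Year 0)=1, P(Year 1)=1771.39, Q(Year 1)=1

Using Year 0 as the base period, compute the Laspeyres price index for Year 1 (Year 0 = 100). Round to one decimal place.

81.7

Laspeyres price index uses base-period quantities as weights.
ΣP(Year 1)·Q(Year 0) = 174.17×22 + 3008.59×4 + 438.01×1 + 5300.79×7 + 374.41×11 + 1771.39×1 = 3831.74 + 12034.36 + 438.01 + 37105.53 + 4118.51 + 1771.39 = 59299.54
ΣP(Year 0)·Q(Year 0) = 148.13×22 + 3186.86×4 + 603.10×1 + 7158.78×7 + 379.51×11 + 1711.63×1 = 3258.86 + 12747.44 + 603.1 + 50111.46 + 4174.61 + 1711.63 = 72607.1
Index = 59299.54 / 72607.1 × 100 = 81.6718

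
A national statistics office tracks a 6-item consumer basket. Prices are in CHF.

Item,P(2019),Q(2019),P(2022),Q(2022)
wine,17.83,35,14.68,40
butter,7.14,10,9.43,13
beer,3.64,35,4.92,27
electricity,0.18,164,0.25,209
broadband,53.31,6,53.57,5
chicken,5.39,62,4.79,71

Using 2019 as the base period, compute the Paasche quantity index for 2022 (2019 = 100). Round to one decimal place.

Paasche quantity index uses current-period prices as weights.
ΣP(2022)·Q(2022) = 14.68×40 + 9.43×13 + 4.92×27 + 0.25×209 + 53.57×5 + 4.79×71 = 587.2 + 122.59 + 132.84 + 52.25 + 267.85 + 340.09 = 1502.82
ΣP(2022)·Q(2019) = 14.68×35 + 9.43×10 + 4.92×35 + 0.25×164 + 53.57×6 + 4.79×62 = 513.8 + 94.3 + 172.2 + 41 + 321.42 + 296.98 = 1439.7
Index = 1502.82 / 1439.7 × 100 = 104.3842

104.4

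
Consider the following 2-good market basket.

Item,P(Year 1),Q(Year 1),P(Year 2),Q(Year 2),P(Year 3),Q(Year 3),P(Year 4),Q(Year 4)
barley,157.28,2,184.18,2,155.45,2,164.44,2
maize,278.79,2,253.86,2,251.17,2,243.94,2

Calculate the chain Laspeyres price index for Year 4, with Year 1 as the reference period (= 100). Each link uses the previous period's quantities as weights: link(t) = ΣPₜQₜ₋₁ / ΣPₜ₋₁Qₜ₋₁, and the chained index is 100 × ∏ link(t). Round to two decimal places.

93.65

Link Year 1→Year 2:
ΣP(Year 2)Q(Year 1) = 184.18×2 + 253.86×2 = 368.36 + 507.72 = 876.08
ΣP(Year 1)Q(Year 1) = 157.28×2 + 278.79×2 = 314.56 + 557.58 = 872.14
link = 876.08/872.14 = 1.004518
Link Year 2→Year 3:
ΣP(Year 3)Q(Year 2) = 155.45×2 + 251.17×2 = 310.9 + 502.34 = 813.24
ΣP(Year 2)Q(Year 2) = 184.18×2 + 253.86×2 = 368.36 + 507.72 = 876.08
link = 813.24/876.08 = 0.928271
Link Year 3→Year 4:
ΣP(Year 4)Q(Year 3) = 164.44×2 + 243.94×2 = 328.88 + 487.88 = 816.76
ΣP(Year 3)Q(Year 3) = 155.45×2 + 251.17×2 = 310.9 + 502.34 = 813.24
link = 816.76/813.24 = 1.004328
Chained index = 100 × 1.004518 × 0.928271 × 1.004328 = 93.6501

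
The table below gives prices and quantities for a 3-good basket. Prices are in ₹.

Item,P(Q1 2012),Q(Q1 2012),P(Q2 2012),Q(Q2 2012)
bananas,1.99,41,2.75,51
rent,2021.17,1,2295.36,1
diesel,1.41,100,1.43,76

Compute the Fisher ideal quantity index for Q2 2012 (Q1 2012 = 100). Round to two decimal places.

Laspeyres component (base-period weights):
ΣP(Q1 2012)Q(Q2 2012) = 1.99×51 + 2021.17×1 + 1.41×76 = 101.49 + 2021.17 + 107.16 = 2229.82
ΣP(Q1 2012)Q(Q1 2012) = 1.99×41 + 2021.17×1 + 1.41×100 = 81.59 + 2021.17 + 141 = 2243.76
L = 2229.82 / 2243.76 × 100 = 99.3787
Paasche component (current-period weights):
ΣP(Q2 2012)Q(Q2 2012) = 2.75×51 + 2295.36×1 + 1.43×76 = 140.25 + 2295.36 + 108.68 = 2544.29
ΣP(Q2 2012)Q(Q1 2012) = 2.75×41 + 2295.36×1 + 1.43×100 = 112.75 + 2295.36 + 143 = 2551.11
P = 2544.29 / 2551.11 × 100 = 99.7327
Fisher = √(L × P) = √(99.3787 × 99.7327) = 99.5555

99.56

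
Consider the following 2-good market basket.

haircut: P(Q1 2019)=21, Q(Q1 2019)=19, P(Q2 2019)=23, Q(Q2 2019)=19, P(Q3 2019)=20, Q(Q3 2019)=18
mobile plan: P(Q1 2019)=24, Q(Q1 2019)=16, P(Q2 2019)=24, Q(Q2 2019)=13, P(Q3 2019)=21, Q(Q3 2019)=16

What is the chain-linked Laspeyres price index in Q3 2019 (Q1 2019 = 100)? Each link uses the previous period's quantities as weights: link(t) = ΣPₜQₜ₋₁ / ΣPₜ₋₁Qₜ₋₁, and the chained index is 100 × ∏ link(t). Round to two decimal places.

91.41

Link Q1 2019→Q2 2019:
ΣP(Q2 2019)Q(Q1 2019) = 23×19 + 24×16 = 437 + 384 = 821
ΣP(Q1 2019)Q(Q1 2019) = 21×19 + 24×16 = 399 + 384 = 783
link = 821/783 = 1.048531
Link Q2 2019→Q3 2019:
ΣP(Q3 2019)Q(Q2 2019) = 20×19 + 21×13 = 380 + 273 = 653
ΣP(Q2 2019)Q(Q2 2019) = 23×19 + 24×13 = 437 + 312 = 749
link = 653/749 = 0.871829
Chained index = 100 × 1.048531 × 0.871829 = 91.4140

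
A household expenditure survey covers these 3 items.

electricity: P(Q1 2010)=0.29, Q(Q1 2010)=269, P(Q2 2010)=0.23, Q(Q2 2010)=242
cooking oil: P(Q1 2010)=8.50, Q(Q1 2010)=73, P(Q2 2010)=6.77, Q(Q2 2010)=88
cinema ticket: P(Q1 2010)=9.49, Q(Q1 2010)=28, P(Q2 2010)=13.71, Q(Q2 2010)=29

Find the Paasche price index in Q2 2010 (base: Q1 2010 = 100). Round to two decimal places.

95.94

Paasche price index uses current-period quantities as weights.
ΣP(Q2 2010)·Q(Q2 2010) = 0.23×242 + 6.77×88 + 13.71×29 = 55.66 + 595.76 + 397.59 = 1049.01
ΣP(Q1 2010)·Q(Q2 2010) = 0.29×242 + 8.50×88 + 9.49×29 = 70.18 + 748 + 275.21 = 1093.39
Index = 1049.01 / 1093.39 × 100 = 95.9411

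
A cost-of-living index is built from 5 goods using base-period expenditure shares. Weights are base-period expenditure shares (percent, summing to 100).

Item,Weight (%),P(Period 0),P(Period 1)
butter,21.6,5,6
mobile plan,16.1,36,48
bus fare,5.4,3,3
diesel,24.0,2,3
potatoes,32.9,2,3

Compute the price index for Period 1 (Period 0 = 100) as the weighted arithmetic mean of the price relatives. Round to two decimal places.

138.14

butter: 21.6 × (6/5) = 21.6 × 1.200000 = 25.9200
mobile plan: 16.1 × (48/36) = 16.1 × 1.333333 = 21.4667
bus fare: 5.4 × (3/3) = 5.4 × 1.000000 = 5.4000
diesel: 24.0 × (3/2) = 24.0 × 1.500000 = 36.0000
potatoes: 32.9 × (3/2) = 32.9 × 1.500000 = 49.3500
Index = Σ wᵢ·(p₁ᵢ/p₀ᵢ) = 25.9200 + 21.4667 + 5.4000 + 36.0000 + 49.3500 = 138.1367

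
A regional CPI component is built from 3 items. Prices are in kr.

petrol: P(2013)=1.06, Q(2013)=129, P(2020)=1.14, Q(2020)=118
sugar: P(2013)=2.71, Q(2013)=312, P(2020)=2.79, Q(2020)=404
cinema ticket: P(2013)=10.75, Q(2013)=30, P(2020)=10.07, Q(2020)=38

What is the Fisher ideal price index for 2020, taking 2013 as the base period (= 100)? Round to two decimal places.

Laspeyres component (base-period weights):
ΣP(2020)Q(2013) = 1.14×129 + 2.79×312 + 10.07×30 = 147.06 + 870.48 + 302.1 = 1319.64
ΣP(2013)Q(2013) = 1.06×129 + 2.71×312 + 10.75×30 = 136.74 + 845.52 + 322.5 = 1304.76
L = 1319.64 / 1304.76 × 100 = 101.1404
Paasche component (current-period weights):
ΣP(2020)Q(2020) = 1.14×118 + 2.79×404 + 10.07×38 = 134.52 + 1127.16 + 382.66 = 1644.34
ΣP(2013)Q(2020) = 1.06×118 + 2.71×404 + 10.75×38 = 125.08 + 1094.84 + 408.5 = 1628.42
P = 1644.34 / 1628.42 × 100 = 100.9776
Fisher = √(L × P) = √(101.1404 × 100.9776) = 101.0590

101.06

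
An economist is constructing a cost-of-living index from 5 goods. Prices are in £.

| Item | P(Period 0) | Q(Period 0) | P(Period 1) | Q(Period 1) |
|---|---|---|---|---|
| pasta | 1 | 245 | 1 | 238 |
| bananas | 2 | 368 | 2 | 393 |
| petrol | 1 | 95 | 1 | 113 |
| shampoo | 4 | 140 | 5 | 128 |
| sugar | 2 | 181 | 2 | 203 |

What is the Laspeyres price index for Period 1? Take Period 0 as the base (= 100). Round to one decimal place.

107.0

Laspeyres price index uses base-period quantities as weights.
ΣP(Period 1)·Q(Period 0) = 1×245 + 2×368 + 1×95 + 5×140 + 2×181 = 245 + 736 + 95 + 700 + 362 = 2138
ΣP(Period 0)·Q(Period 0) = 1×245 + 2×368 + 1×95 + 4×140 + 2×181 = 245 + 736 + 95 + 560 + 362 = 1998
Index = 2138 / 1998 × 100 = 107.0070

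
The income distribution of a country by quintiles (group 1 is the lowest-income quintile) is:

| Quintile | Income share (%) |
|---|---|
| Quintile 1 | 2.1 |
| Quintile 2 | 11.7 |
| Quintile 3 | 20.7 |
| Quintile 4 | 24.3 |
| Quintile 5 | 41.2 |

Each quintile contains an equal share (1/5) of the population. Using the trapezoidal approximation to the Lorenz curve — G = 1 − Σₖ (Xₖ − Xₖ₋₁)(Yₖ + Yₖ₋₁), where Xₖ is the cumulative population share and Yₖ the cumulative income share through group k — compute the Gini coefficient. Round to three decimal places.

0.363

Cumulative income shares Yₖ: 0.0210, 0.1380, 0.3450, 0.5880, 1.0000
Σ (Xₖ−Xₖ₋₁)(Yₖ+Yₖ₋₁) = (1/5)(0.0210+0.0000) + (1/5)(0.1380+0.0210) + (1/5)(0.3450+0.1380) + (1/5)(0.5880+0.3450) + (1/5)(1.0000+0.5880)
  = 0.0042 + 0.0318 + 0.0966 + 0.1866 + 0.3176 = 0.6368
G = 1 − 0.6368 = 0.3632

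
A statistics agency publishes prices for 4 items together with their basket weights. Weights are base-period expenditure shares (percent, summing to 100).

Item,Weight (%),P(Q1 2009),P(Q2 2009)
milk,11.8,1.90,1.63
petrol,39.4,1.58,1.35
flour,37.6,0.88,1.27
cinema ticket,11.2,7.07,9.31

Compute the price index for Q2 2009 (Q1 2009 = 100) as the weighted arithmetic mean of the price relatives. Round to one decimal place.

112.8

milk: 11.8 × (1.63/1.90) = 11.8 × 0.857895 = 10.1232
petrol: 39.4 × (1.35/1.58) = 39.4 × 0.854430 = 33.6646
flour: 37.6 × (1.27/0.88) = 37.6 × 1.443182 = 54.2636
cinema ticket: 11.2 × (9.31/7.07) = 11.2 × 1.316832 = 14.7485
Index = Σ wᵢ·(p₁ᵢ/p₀ᵢ) = 10.1232 + 33.6646 + 54.2636 + 14.7485 = 112.7999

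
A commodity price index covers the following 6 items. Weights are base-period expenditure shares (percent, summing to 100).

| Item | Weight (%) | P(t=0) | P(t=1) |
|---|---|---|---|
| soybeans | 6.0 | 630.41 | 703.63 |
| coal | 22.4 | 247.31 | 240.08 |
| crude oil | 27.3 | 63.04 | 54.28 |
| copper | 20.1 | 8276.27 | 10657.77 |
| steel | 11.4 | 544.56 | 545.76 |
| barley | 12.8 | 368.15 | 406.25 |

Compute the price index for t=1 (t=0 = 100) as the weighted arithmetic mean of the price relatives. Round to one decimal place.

soybeans: 6.0 × (703.63/630.41) = 6.0 × 1.116147 = 6.6969
coal: 22.4 × (240.08/247.31) = 22.4 × 0.970765 = 21.7451
crude oil: 27.3 × (54.28/63.04) = 27.3 × 0.861041 = 23.5064
copper: 20.1 × (10657.77/8276.27) = 20.1 × 1.287750 = 25.8838
steel: 11.4 × (545.76/544.56) = 11.4 × 1.002204 = 11.4251
barley: 12.8 × (406.25/368.15) = 12.8 × 1.103490 = 14.1247
Index = Σ wᵢ·(p₁ᵢ/p₀ᵢ) = 6.6969 + 21.7451 + 23.5064 + 25.8838 + 11.4251 + 14.1247 = 103.3820

103.4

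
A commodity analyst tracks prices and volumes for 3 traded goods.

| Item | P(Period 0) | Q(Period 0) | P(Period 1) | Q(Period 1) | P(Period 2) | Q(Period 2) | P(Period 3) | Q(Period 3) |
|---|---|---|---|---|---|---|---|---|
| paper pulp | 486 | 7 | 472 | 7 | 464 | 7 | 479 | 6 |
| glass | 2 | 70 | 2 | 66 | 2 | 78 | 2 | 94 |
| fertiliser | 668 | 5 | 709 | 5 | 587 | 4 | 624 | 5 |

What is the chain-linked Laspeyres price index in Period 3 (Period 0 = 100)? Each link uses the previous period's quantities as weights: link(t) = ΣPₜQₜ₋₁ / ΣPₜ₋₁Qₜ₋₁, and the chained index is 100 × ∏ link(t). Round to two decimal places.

Link Period 0→Period 1:
ΣP(Period 1)Q(Period 0) = 472×7 + 2×70 + 709×5 = 3304 + 140 + 3545 = 6989
ΣP(Period 0)Q(Period 0) = 486×7 + 2×70 + 668×5 = 3402 + 140 + 3340 = 6882
link = 6989/6882 = 1.015548
Link Period 1→Period 2:
ΣP(Period 2)Q(Period 1) = 464×7 + 2×66 + 587×5 = 3248 + 132 + 2935 = 6315
ΣP(Period 1)Q(Period 1) = 472×7 + 2×66 + 709×5 = 3304 + 132 + 3545 = 6981
link = 6315/6981 = 0.904598
Link Period 2→Period 3:
ΣP(Period 3)Q(Period 2) = 479×7 + 2×78 + 624×4 = 3353 + 156 + 2496 = 6005
ΣP(Period 2)Q(Period 2) = 464×7 + 2×78 + 587×4 = 3248 + 156 + 2348 = 5752
link = 6005/5752 = 1.043985
Chained index = 100 × 1.015548 × 0.904598 × 1.043985 = 95.9070

95.91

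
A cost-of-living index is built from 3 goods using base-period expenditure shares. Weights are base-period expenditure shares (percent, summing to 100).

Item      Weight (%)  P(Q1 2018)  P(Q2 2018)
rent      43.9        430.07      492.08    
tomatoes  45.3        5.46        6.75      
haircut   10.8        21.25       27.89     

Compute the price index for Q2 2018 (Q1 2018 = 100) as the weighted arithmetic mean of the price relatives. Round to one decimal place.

rent: 43.9 × (492.08/430.07) = 43.9 × 1.144186 = 50.2298
tomatoes: 45.3 × (6.75/5.46) = 45.3 × 1.236264 = 56.0027
haircut: 10.8 × (27.89/21.25) = 10.8 × 1.312471 = 14.1747
Index = Σ wᵢ·(p₁ᵢ/p₀ᵢ) = 50.2298 + 56.0027 + 14.1747 = 120.4072

120.4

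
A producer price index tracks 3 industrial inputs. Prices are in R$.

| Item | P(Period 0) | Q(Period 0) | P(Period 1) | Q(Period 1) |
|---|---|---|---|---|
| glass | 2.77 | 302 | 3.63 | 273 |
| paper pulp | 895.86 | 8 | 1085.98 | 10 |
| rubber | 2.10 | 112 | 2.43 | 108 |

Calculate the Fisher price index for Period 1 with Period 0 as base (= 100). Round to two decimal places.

121.95

Laspeyres component (base-period weights):
ΣP(Period 1)Q(Period 0) = 3.63×302 + 1085.98×8 + 2.43×112 = 1096.26 + 8687.84 + 272.16 = 10056.26
ΣP(Period 0)Q(Period 0) = 2.77×302 + 895.86×8 + 2.10×112 = 836.54 + 7166.88 + 235.2 = 8238.62
L = 10056.26 / 8238.62 × 100 = 122.0624
Paasche component (current-period weights):
ΣP(Period 1)Q(Period 1) = 3.63×273 + 1085.98×10 + 2.43×108 = 990.99 + 10859.8 + 262.44 = 12113.23
ΣP(Period 0)Q(Period 1) = 2.77×273 + 895.86×10 + 2.10×108 = 756.21 + 8958.6 + 226.8 = 9941.61
P = 12113.23 / 9941.61 × 100 = 121.8437
Fisher = √(L × P) = √(122.0624 × 121.8437) = 121.9530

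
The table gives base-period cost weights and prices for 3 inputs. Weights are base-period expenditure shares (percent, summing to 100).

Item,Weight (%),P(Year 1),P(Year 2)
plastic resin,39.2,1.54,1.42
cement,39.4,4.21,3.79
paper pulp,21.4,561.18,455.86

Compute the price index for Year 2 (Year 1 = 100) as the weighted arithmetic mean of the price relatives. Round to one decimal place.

89.0

plastic resin: 39.2 × (1.42/1.54) = 39.2 × 0.922078 = 36.1455
cement: 39.4 × (3.79/4.21) = 39.4 × 0.900238 = 35.4694
paper pulp: 21.4 × (455.86/561.18) = 21.4 × 0.812324 = 17.3837
Index = Σ wᵢ·(p₁ᵢ/p₀ᵢ) = 36.1455 + 35.4694 + 17.3837 = 88.9985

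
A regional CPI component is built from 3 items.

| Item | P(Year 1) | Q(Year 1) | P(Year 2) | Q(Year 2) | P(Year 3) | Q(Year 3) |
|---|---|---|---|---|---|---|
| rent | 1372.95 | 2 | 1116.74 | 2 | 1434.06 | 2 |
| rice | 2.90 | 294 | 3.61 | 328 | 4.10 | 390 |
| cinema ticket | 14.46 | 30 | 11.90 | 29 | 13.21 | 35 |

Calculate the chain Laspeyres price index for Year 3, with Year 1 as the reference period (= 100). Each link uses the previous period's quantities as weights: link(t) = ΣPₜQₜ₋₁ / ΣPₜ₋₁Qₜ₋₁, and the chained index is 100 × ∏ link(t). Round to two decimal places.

Link Year 1→Year 2:
ΣP(Year 2)Q(Year 1) = 1116.74×2 + 3.61×294 + 11.90×30 = 2233.48 + 1061.34 + 357 = 3651.82
ΣP(Year 1)Q(Year 1) = 1372.95×2 + 2.90×294 + 14.46×30 = 2745.9 + 852.6 + 433.8 = 4032.3
link = 3651.82/4032.3 = 0.905642
Link Year 2→Year 3:
ΣP(Year 3)Q(Year 2) = 1434.06×2 + 4.10×328 + 13.21×29 = 2868.12 + 1344.8 + 383.09 = 4596.01
ΣP(Year 2)Q(Year 2) = 1116.74×2 + 3.61×328 + 11.90×29 = 2233.48 + 1184.08 + 345.1 = 3762.66
link = 4596.01/3762.66 = 1.221479
Chained index = 100 × 0.905642 × 1.221479 = 110.6223

110.62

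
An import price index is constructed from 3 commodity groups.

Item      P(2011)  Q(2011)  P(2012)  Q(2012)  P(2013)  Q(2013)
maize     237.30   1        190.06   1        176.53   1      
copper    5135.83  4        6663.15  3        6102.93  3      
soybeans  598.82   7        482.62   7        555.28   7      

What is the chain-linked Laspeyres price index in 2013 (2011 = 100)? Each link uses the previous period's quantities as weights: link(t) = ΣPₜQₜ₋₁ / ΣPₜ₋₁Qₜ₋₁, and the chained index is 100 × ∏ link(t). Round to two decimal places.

Link 2011→2012:
ΣP(2012)Q(2011) = 190.06×1 + 6663.15×4 + 482.62×7 = 190.06 + 26652.6 + 3378.34 = 30221
ΣP(2011)Q(2011) = 237.30×1 + 5135.83×4 + 598.82×7 = 237.3 + 20543.32 + 4191.74 = 24972.36
link = 30221/24972.36 = 1.210178
Link 2012→2013:
ΣP(2013)Q(2012) = 176.53×1 + 6102.93×3 + 555.28×7 = 176.53 + 18308.79 + 3886.96 = 22372.28
ΣP(2012)Q(2012) = 190.06×1 + 6663.15×3 + 482.62×7 = 190.06 + 19989.45 + 3378.34 = 23557.85
link = 22372.28/23557.85 = 0.949674
Chained index = 100 × 1.210178 × 0.949674 = 114.9275

114.93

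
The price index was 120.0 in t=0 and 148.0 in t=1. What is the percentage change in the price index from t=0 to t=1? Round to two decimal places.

23.33%

Change = (148.0 − 120.0) / 120.0 × 100
       = 28.0 / 120.0 × 100 = 23.3333%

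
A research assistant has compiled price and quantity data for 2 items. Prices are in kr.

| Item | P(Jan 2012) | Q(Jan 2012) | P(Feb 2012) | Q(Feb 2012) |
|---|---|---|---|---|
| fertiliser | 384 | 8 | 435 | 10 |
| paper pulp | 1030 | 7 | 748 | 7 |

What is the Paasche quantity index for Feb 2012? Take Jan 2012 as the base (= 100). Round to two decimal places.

109.98

Paasche quantity index uses current-period prices as weights.
ΣP(Feb 2012)·Q(Feb 2012) = 435×10 + 748×7 = 4350 + 5236 = 9586
ΣP(Feb 2012)·Q(Jan 2012) = 435×8 + 748×7 = 3480 + 5236 = 8716
Index = 9586 / 8716 × 100 = 109.9816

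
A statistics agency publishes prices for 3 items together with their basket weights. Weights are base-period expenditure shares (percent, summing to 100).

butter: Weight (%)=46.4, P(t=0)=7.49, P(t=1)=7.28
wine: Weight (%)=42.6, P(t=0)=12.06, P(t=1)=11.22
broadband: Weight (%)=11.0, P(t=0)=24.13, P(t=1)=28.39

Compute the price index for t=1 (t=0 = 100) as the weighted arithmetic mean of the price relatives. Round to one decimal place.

97.7

butter: 46.4 × (7.28/7.49) = 46.4 × 0.971963 = 45.0991
wine: 42.6 × (11.22/12.06) = 42.6 × 0.930348 = 39.6328
broadband: 11.0 × (28.39/24.13) = 11.0 × 1.176544 = 12.9420
Index = Σ wᵢ·(p₁ᵢ/p₀ᵢ) = 45.0991 + 39.6328 + 12.9420 = 97.6739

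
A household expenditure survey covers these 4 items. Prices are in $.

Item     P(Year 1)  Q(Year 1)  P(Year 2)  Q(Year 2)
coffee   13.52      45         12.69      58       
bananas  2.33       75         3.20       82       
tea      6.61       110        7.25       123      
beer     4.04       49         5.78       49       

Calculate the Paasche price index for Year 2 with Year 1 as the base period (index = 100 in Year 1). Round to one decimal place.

109.4

Paasche price index uses current-period quantities as weights.
ΣP(Year 2)·Q(Year 2) = 12.69×58 + 3.20×82 + 7.25×123 + 5.78×49 = 736.02 + 262.4 + 891.75 + 283.22 = 2173.39
ΣP(Year 1)·Q(Year 2) = 13.52×58 + 2.33×82 + 6.61×123 + 4.04×49 = 784.16 + 191.06 + 813.03 + 197.96 = 1986.21
Index = 2173.39 / 1986.21 × 100 = 109.4240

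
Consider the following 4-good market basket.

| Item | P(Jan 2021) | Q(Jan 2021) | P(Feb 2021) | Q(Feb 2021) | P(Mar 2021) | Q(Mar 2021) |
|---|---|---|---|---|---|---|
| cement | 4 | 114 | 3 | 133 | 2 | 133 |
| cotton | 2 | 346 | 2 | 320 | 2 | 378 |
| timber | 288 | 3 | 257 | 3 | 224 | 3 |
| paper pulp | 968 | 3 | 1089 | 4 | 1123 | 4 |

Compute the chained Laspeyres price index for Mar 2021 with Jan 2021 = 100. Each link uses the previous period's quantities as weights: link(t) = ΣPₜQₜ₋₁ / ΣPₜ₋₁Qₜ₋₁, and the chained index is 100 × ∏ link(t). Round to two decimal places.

Link Jan 2021→Feb 2021:
ΣP(Feb 2021)Q(Jan 2021) = 3×114 + 2×346 + 257×3 + 1089×3 = 342 + 692 + 771 + 3267 = 5072
ΣP(Jan 2021)Q(Jan 2021) = 4×114 + 2×346 + 288×3 + 968×3 = 456 + 692 + 864 + 2904 = 4916
link = 5072/4916 = 1.031733
Link Feb 2021→Mar 2021:
ΣP(Mar 2021)Q(Feb 2021) = 2×133 + 2×320 + 224×3 + 1123×4 = 266 + 640 + 672 + 4492 = 6070
ΣP(Feb 2021)Q(Feb 2021) = 3×133 + 2×320 + 257×3 + 1089×4 = 399 + 640 + 771 + 4356 = 6166
link = 6070/6166 = 0.984431
Chained index = 100 × 1.031733 × 0.984431 = 101.5670

101.57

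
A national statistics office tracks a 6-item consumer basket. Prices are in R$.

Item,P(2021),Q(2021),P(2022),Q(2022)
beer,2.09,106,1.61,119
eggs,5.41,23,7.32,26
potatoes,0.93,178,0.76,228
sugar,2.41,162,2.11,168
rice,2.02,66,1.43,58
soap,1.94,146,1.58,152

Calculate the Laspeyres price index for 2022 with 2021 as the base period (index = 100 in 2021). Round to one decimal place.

Laspeyres price index uses base-period quantities as weights.
ΣP(2022)·Q(2021) = 1.61×106 + 7.32×23 + 0.76×178 + 2.11×162 + 1.43×66 + 1.58×146 = 170.66 + 168.36 + 135.28 + 341.82 + 94.38 + 230.68 = 1141.18
ΣP(2021)·Q(2021) = 2.09×106 + 5.41×23 + 0.93×178 + 2.41×162 + 2.02×66 + 1.94×146 = 221.54 + 124.43 + 165.54 + 390.42 + 133.32 + 283.24 = 1318.49
Index = 1141.18 / 1318.49 × 100 = 86.5520

86.6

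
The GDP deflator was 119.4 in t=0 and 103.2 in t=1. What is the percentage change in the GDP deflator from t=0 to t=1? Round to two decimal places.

-13.57%

Change = (103.2 − 119.4) / 119.4 × 100
       = -16.2 / 119.4 × 100 = -13.5678%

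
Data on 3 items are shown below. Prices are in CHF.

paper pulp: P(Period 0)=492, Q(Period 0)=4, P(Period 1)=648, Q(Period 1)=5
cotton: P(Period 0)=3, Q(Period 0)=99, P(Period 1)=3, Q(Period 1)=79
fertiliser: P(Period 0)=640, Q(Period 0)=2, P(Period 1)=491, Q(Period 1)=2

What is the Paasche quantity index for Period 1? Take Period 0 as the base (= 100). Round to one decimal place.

Paasche quantity index uses current-period prices as weights.
ΣP(Period 1)·Q(Period 1) = 648×5 + 3×79 + 491×2 = 3240 + 237 + 982 = 4459
ΣP(Period 1)·Q(Period 0) = 648×4 + 3×99 + 491×2 = 2592 + 297 + 982 = 3871
Index = 4459 / 3871 × 100 = 115.1899

115.2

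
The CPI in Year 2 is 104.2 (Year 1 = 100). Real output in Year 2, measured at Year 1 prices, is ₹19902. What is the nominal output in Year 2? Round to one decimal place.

Nominal = Real × (Index/100) = 19902 × (104.2/100)
        = 19902 × 1.042 = 20737.8840

20737.9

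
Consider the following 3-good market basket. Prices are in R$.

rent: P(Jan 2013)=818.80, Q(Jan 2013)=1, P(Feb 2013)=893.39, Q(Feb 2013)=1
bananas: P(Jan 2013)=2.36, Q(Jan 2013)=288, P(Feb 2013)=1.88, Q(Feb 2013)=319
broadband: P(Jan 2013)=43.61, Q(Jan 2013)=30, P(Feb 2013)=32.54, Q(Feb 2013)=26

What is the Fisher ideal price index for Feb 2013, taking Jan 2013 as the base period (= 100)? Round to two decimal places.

86.18

Laspeyres component (base-period weights):
ΣP(Feb 2013)Q(Jan 2013) = 893.39×1 + 1.88×288 + 32.54×30 = 893.39 + 541.44 + 976.2 = 2411.03
ΣP(Jan 2013)Q(Jan 2013) = 818.80×1 + 2.36×288 + 43.61×30 = 818.8 + 679.68 + 1308.3 = 2806.78
L = 2411.03 / 2806.78 × 100 = 85.9002
Paasche component (current-period weights):
ΣP(Feb 2013)Q(Feb 2013) = 893.39×1 + 1.88×319 + 32.54×26 = 893.39 + 599.72 + 846.04 = 2339.15
ΣP(Jan 2013)Q(Feb 2013) = 818.80×1 + 2.36×319 + 43.61×26 = 818.8 + 752.84 + 1133.86 = 2705.5
P = 2339.15 / 2705.5 × 100 = 86.4591
Fisher = √(L × P) = √(85.9002 × 86.4591) = 86.1792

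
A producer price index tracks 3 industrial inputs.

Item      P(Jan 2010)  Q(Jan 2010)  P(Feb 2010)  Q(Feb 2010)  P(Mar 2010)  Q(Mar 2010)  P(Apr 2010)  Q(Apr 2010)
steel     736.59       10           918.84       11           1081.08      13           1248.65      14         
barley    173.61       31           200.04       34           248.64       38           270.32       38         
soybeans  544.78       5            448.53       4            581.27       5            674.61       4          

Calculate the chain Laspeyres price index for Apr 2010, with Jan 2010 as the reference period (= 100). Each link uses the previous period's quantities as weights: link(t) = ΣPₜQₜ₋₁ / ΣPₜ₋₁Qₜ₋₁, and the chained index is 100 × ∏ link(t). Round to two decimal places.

Link Jan 2010→Feb 2010:
ΣP(Feb 2010)Q(Jan 2010) = 918.84×10 + 200.04×31 + 448.53×5 = 9188.4 + 6201.24 + 2242.65 = 17632.29
ΣP(Jan 2010)Q(Jan 2010) = 736.59×10 + 173.61×31 + 544.78×5 = 7365.9 + 5381.91 + 2723.9 = 15471.71
link = 17632.29/15471.71 = 1.139647
Link Feb 2010→Mar 2010:
ΣP(Mar 2010)Q(Feb 2010) = 1081.08×11 + 248.64×34 + 581.27×4 = 11891.88 + 8453.76 + 2325.08 = 22670.72
ΣP(Feb 2010)Q(Feb 2010) = 918.84×11 + 200.04×34 + 448.53×4 = 10107.24 + 6801.36 + 1794.12 = 18702.72
link = 22670.72/18702.72 = 1.212162
Link Mar 2010→Apr 2010:
ΣP(Apr 2010)Q(Mar 2010) = 1248.65×13 + 270.32×38 + 674.61×5 = 16232.45 + 10272.16 + 3373.05 = 29877.66
ΣP(Mar 2010)Q(Mar 2010) = 1081.08×13 + 248.64×38 + 581.27×5 = 14054.04 + 9448.32 + 2906.35 = 26408.71
link = 29877.66/26408.71 = 1.131356
Chained index = 100 × 1.139647 × 1.212162 × 1.131356 = 156.2897

156.29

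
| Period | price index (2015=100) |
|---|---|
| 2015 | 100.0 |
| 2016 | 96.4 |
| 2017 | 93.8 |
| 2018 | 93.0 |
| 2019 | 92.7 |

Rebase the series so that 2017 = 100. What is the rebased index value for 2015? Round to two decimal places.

106.61

Rebased(2015) = 100.0 / 93.8 × 100 = 106.6098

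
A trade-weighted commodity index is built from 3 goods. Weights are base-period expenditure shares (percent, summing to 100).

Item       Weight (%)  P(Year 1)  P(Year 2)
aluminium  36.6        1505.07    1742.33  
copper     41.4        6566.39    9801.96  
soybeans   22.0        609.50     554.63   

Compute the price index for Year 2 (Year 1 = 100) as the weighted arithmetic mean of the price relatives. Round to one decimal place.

aluminium: 36.6 × (1742.33/1505.07) = 36.6 × 1.157641 = 42.3696
copper: 41.4 × (9801.96/6566.39) = 41.4 × 1.492747 = 61.7997
soybeans: 22.0 × (554.63/609.50) = 22.0 × 0.909975 = 20.0195
Index = Σ wᵢ·(p₁ᵢ/p₀ᵢ) = 42.3696 + 61.7997 + 20.0195 = 124.1888

124.2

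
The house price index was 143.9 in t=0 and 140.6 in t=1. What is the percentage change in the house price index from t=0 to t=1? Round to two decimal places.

Change = (140.6 − 143.9) / 143.9 × 100
       = -3.3 / 143.9 × 100 = -2.2933%

-2.29%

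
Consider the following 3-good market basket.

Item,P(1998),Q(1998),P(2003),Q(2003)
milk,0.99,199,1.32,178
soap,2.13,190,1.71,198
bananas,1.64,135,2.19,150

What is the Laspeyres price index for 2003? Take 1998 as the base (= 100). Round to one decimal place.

Laspeyres price index uses base-period quantities as weights.
ΣP(2003)·Q(1998) = 1.32×199 + 1.71×190 + 2.19×135 = 262.68 + 324.9 + 295.65 = 883.23
ΣP(1998)·Q(1998) = 0.99×199 + 2.13×190 + 1.64×135 = 197.01 + 404.7 + 221.4 = 823.11
Index = 883.23 / 823.11 × 100 = 107.3040

107.3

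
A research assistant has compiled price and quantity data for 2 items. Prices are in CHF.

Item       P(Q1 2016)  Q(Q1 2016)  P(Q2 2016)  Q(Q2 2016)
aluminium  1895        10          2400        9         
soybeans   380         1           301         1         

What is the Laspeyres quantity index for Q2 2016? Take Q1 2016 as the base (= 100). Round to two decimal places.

Laspeyres quantity index uses base-period prices as weights.
ΣP(Q1 2016)·Q(Q2 2016) = 1895×9 + 380×1 = 17055 + 380 = 17435
ΣP(Q1 2016)·Q(Q1 2016) = 1895×10 + 380×1 = 18950 + 380 = 19330
Index = 17435 / 19330 × 100 = 90.1966

90.20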